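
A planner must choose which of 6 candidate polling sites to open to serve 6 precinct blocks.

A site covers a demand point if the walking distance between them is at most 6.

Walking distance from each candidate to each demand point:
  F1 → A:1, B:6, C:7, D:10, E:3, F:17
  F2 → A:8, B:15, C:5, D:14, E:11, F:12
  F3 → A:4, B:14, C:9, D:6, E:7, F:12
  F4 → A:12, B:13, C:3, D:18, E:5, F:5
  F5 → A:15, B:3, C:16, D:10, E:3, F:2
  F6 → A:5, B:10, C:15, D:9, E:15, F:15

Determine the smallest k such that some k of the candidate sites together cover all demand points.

Coverage sets (demand points within 6 of each site):
  F1: {A, B, E}
  F2: {C}
  F3: {A, D}
  F4: {C, E, F}
  F5: {B, E, F}
  F6: {A}
No 2 sites suffice: every size-2 union leaves at least one demand point uncovered.
But {F1, F3, F4} covers everything, so the minimum is 3.

3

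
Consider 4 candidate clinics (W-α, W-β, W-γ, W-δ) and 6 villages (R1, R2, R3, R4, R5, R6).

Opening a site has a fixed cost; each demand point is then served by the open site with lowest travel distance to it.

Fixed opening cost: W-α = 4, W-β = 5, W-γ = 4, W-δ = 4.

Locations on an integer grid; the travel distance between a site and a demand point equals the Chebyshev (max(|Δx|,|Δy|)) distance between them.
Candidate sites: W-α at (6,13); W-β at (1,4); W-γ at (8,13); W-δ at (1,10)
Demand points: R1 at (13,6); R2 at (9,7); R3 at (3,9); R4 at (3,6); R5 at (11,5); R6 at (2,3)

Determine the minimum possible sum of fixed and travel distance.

37

Open {W-α, W-β}: assign each demand point to its cheapest open site.
  R1→W-α 7, R2→W-α 6, R3→W-α 4, R4→W-β 2, R5→W-α 8, R6→W-β 1
  travel distance 28, fixed 9 → total 37.
Compare {W-β, W-γ}: travel distance 29 + fixed 9 = 38.
Compare {W-α, W-β, W-δ}: travel distance 26 + fixed 13 = 39.
Compare {W-β, W-γ, W-δ}: travel distance 26 + fixed 13 = 39.
All other subsets cost ≥ 38. Minimum total cost: 37.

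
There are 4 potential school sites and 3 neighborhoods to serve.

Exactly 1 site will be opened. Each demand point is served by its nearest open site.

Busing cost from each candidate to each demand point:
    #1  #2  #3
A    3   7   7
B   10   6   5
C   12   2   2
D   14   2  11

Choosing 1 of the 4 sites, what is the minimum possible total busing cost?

Open {C}.
  #1→C 12, #2→C 2, #3→C 2  ⇒ total 16.
Compare {A}: total 17.
Compare {B}: total 21.
No size-1 selection does better; minimum is 16.

16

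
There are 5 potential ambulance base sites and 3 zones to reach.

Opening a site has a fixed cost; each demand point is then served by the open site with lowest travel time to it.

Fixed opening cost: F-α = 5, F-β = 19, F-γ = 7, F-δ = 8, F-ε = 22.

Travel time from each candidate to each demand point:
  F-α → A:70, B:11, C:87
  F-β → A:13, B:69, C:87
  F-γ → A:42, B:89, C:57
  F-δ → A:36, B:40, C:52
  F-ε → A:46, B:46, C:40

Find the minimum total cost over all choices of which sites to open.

108

Open {F-α, F-β, F-δ}: assign each demand point to its cheapest open site.
  A→F-β 13, B→F-α 11, C→F-δ 52
  travel time 76, fixed 32 → total 108.
Compare {F-α, F-β, F-ε}: travel time 64 + fixed 46 = 110.
Compare {F-α, F-δ}: travel time 99 + fixed 13 = 112.
Compare {F-α, F-β, F-γ}: travel time 81 + fixed 31 = 112.
All other subsets cost ≥ 110. Minimum total cost: 108.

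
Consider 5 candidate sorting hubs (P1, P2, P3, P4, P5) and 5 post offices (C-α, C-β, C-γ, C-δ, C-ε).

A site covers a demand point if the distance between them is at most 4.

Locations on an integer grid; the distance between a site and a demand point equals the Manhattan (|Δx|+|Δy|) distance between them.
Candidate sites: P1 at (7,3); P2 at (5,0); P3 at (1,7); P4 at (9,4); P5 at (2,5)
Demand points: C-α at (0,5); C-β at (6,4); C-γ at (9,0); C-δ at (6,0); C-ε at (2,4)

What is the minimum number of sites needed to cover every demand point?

3

Coverage sets (demand points within 4 of each site):
  P1: {C-β, C-δ}
  P2: {C-γ, C-δ}
  P3: {C-α, C-ε}
  P4: {C-β, C-γ}
  P5: {C-α, C-ε}
No 2 sites suffice: every size-2 union leaves at least one demand point uncovered.
But {P1, P2, P3} covers everything, so the minimum is 3.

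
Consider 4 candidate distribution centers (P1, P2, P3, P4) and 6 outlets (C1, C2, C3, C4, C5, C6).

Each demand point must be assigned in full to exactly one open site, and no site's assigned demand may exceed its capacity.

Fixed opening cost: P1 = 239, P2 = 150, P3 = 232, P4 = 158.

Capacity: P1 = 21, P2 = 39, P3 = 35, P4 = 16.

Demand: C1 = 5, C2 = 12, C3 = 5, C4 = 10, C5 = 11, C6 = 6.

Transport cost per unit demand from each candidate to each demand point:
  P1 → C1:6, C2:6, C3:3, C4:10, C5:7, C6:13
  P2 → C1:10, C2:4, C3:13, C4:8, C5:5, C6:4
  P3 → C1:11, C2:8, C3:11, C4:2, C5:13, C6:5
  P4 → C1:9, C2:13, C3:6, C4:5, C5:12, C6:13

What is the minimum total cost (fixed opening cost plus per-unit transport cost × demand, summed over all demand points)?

565

Open {P2, P4}; cheapest assignment that respects the capacities:
  P2 (cap 39, load 34): C1, C2, C5, C6 — cost 5×10 + 12×4 + 11×5 + 6×4 = 177
  P4 (cap 16, load 15): C3, C4 — cost 5×6 + 10×5 = 80
  Shipping 257, fixed 308 → total 565.
  Any other capacity-feasible assignment to {P2, P4} ships for at least 257.
Compare {P2, P3}: its best feasible assignment gives total 634.
Compare {P1, P2}: its best feasible assignment gives total 641.
Every other set of open sites that can feasibly serve all demand totals ≥ 634 even under its best assignment. Minimum: 565.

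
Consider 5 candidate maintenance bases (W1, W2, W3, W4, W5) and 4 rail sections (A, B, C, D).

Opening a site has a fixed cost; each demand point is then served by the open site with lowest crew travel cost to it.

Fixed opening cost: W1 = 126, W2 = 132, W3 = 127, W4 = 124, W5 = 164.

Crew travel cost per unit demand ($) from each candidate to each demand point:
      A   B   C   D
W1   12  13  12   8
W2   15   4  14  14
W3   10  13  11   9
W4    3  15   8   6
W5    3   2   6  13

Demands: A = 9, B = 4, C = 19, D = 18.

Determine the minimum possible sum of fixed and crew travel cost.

Open {W4}: assign each demand point to its cheapest open site.
  A→W4 9×3=27, B→W4 4×15=60, C→W4 19×8=152, D→W4 18×6=108
  crew travel cost 347, fixed 124 → total 471.
Compare {W4, W5}: crew travel cost 257 + fixed 288 = 545.
Compare {W5}: crew travel cost 383 + fixed 164 = 547.
Compare {W2, W4}: crew travel cost 303 + fixed 256 = 559.
All other subsets cost ≥ 545. Minimum total cost: 471.

471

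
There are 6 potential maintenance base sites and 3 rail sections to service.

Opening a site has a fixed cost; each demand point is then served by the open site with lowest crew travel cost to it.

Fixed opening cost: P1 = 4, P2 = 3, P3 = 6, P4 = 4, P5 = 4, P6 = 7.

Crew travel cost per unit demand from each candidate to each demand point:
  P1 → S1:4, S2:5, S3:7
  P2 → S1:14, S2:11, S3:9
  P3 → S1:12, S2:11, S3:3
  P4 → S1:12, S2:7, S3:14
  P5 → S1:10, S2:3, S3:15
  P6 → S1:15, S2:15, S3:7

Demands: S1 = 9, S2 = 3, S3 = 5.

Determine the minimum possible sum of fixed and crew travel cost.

Open {P1, P3, P5}: assign each demand point to its cheapest open site.
  S1→P1 9×4=36, S2→P5 3×3=9, S3→P3 5×3=15
  crew travel cost 60, fixed 14 → total 74.
Compare {P1, P3}: crew travel cost 66 + fixed 10 = 76.
Compare {P1, P2, P3, P5}: crew travel cost 60 + fixed 17 = 77.
Compare {P1, P3, P4, P5}: crew travel cost 60 + fixed 18 = 78.
All other subsets cost ≥ 76. Minimum total cost: 74.

74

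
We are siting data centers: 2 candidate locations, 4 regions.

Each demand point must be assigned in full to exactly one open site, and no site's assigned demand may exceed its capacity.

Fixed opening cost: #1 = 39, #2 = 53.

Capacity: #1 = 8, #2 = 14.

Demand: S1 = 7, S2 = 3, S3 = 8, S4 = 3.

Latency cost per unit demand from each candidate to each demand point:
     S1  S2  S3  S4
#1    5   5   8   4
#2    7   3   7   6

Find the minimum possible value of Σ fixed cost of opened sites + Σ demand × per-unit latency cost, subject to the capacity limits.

Open {#1, #2}; cheapest assignment that respects the capacities:
  #1 (cap 8, load 7): S1 — cost 7×5 = 35
  #2 (cap 14, load 14): S2, S3, S4 — cost 3×3 + 8×7 + 3×6 = 83
  Shipping 118, fixed 92 → total 210.
  Any other capacity-feasible assignment to {#1, #2} ships for at least 118.
Total demand is 21 and no other set of sites has combined capacity ≥ 21, so {#1, #2} is the only feasible choice of open sites. Minimum: 210.

210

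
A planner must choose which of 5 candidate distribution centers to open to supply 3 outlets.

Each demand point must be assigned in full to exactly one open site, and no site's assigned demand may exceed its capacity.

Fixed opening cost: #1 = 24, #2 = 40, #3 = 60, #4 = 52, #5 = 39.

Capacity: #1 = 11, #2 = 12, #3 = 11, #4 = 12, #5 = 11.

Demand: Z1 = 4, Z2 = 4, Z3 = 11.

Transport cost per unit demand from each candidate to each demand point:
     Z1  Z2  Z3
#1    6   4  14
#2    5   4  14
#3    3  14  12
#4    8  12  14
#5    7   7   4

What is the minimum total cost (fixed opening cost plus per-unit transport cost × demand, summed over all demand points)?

147

Open {#1, #5}; cheapest assignment that respects the capacities:
  #1 (cap 11, load 8): Z1, Z2 — cost 4×6 + 4×4 = 40
  #5 (cap 11, load 11): Z3 — cost 11×4 = 44
  Shipping 84, fixed 63 → total 147.
  Any other capacity-feasible assignment to {#1, #5} ships for at least 84.
Compare {#2, #5}: its best feasible assignment gives total 159.
Compare {#1, #2, #5}: its best feasible assignment gives total 183.
Every other set of open sites that can feasibly serve all demand totals ≥ 159 even under its best assignment. Minimum: 147.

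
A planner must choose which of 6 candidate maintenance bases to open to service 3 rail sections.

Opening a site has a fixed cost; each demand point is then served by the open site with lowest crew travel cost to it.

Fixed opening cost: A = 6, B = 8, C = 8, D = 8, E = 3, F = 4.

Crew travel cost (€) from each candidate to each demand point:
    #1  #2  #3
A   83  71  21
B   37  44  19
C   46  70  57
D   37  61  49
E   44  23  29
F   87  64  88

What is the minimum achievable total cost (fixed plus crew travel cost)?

Open {B, E}: assign each demand point to its cheapest open site.
  #1→B 37, #2→E 23, #3→B 19
  crew travel cost 79, fixed 11 → total 90.
Compare {B, E, F}: crew travel cost 79 + fixed 15 = 94.
Compare {A, B, E}: crew travel cost 79 + fixed 17 = 96.
Compare {A, E}: crew travel cost 88 + fixed 9 = 97.
All other subsets cost ≥ 94. Minimum total cost: 90.

90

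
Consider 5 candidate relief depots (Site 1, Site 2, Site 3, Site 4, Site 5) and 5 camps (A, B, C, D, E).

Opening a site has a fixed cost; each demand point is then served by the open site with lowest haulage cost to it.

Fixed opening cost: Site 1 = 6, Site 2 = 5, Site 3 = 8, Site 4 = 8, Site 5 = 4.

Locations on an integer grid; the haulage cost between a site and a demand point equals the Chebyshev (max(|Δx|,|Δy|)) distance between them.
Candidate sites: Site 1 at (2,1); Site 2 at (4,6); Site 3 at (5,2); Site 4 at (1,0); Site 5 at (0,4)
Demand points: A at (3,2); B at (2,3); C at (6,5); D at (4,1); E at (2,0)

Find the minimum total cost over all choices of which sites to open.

Open {Site 1}: assign each demand point to its cheapest open site.
  A→Site 1 1, B→Site 1 2, C→Site 1 4, D→Site 1 2, E→Site 1 1
  haulage cost 10, fixed 6 → total 16.
Compare {Site 1, Site 2}: haulage cost 8 + fixed 11 = 19.
Compare {Site 3}: haulage cost 12 + fixed 8 = 20.
Compare {Site 1, Site 5}: haulage cost 10 + fixed 10 = 20.
All other subsets cost ≥ 19. Minimum total cost: 16.

16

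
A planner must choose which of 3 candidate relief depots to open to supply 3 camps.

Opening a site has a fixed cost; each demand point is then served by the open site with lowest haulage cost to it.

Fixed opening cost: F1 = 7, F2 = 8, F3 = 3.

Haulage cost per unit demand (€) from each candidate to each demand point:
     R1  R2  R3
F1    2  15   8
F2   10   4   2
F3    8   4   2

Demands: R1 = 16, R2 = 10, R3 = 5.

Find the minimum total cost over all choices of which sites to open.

92

Open {F1, F3}: assign each demand point to its cheapest open site.
  R1→F1 16×2=32, R2→F3 10×4=40, R3→F3 5×2=10
  haulage cost 82, fixed 10 → total 92.
Compare {F1, F2}: haulage cost 82 + fixed 15 = 97.
Compare {F1, F2, F3}: haulage cost 82 + fixed 18 = 100.
Compare {F3}: haulage cost 178 + fixed 3 = 181.
All other subsets cost ≥ 97. Minimum total cost: 92.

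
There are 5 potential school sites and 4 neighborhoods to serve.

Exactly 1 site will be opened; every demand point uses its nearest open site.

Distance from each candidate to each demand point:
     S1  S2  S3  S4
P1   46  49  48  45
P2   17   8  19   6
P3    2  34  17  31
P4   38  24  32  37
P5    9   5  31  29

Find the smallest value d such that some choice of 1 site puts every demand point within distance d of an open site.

Open {P2}.
  Farthest demand point is S3 at distance 19 (to P2); all others are ≤ 19.
With {P5} the worst case is 31.
With {P3} the worst case is 34.
No size-1 selection achieves below 19.

19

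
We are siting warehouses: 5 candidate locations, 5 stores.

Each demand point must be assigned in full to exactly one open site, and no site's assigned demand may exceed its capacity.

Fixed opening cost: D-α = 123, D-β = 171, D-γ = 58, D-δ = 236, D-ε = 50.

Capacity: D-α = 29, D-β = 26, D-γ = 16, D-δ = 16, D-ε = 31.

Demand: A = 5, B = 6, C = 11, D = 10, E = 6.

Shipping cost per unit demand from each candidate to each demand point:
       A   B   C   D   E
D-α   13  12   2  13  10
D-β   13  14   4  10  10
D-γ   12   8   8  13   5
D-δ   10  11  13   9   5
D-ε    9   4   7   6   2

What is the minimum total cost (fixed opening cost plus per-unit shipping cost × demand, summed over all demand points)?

336

Open {D-α, D-ε}; cheapest assignment that respects the capacities:
  D-α (cap 29, load 11): C — cost 11×2 = 22
  D-ε (cap 31, load 27): A, B, D, E — cost 5×9 + 6×4 + 10×6 + 6×2 = 141
  Shipping 163, fixed 173 → total 336.
  Any other capacity-feasible assignment to {D-α, D-ε} ships for at least 163.
Compare {D-γ, D-ε}: its best feasible assignment gives total 337.
Compare {D-α, D-γ, D-ε}: its best feasible assignment gives total 394.
Every other set of open sites that can feasibly serve all demand totals ≥ 337 even under its best assignment. Minimum: 336.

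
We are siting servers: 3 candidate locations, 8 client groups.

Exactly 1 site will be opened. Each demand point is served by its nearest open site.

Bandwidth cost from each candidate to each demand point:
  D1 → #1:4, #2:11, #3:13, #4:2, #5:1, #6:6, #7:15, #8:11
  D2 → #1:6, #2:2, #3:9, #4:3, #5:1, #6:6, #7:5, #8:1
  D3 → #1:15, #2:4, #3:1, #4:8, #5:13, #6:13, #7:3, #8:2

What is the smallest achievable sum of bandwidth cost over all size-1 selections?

33

Open {D2}.
  #1→D2 6, #2→D2 2, #3→D2 9, #4→D2 3, #5→D2 1, #6→D2 6, #7→D2 5, #8→D2 1  ⇒ total 33.
Compare {D3}: total 59.
Compare {D1}: total 63.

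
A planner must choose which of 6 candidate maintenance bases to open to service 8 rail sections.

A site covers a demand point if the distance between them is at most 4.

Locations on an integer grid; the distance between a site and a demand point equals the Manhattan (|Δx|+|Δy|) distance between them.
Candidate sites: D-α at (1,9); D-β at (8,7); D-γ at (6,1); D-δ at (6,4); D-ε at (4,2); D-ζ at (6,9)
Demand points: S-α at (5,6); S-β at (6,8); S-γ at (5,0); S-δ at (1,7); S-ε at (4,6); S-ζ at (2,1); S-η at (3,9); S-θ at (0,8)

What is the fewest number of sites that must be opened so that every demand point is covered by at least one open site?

Coverage sets (demand points within 4 of each site):
  D-α: {S-δ, S-η, S-θ}
  D-β: {S-α, S-β}
  D-γ: {S-γ, S-ζ}
  D-δ: {S-α, S-β, S-ε}
  D-ε: {S-γ, S-ε, S-ζ}
  D-ζ: {S-α, S-β, S-η}
No 2 sites suffice: every size-2 union leaves at least one demand point uncovered.
But {D-α, D-β, D-ε} covers everything, so the minimum is 3.

3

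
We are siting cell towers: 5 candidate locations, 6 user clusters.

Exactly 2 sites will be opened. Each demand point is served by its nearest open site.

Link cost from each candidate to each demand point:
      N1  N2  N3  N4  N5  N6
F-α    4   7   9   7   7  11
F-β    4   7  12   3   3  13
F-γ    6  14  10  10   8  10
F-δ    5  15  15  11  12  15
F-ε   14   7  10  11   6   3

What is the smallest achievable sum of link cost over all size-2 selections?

30

Open {F-β, F-ε}.
  N1→F-β 4, N2→F-β 7, N3→F-ε 10, N4→F-β 3, N5→F-β 3, N6→F-ε 3  ⇒ total 30.
Compare {F-α, F-ε}: total 36.
Compare {F-α, F-β}: total 37.
No size-2 selection does better; minimum is 30.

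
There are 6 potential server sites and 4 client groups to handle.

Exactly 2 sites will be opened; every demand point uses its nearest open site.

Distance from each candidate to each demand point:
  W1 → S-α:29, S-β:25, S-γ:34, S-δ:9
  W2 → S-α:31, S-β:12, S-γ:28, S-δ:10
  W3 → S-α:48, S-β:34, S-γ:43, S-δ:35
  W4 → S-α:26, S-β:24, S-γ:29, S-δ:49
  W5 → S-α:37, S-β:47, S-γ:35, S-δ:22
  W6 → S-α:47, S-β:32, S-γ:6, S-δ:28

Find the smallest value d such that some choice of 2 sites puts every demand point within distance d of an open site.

28

Open {W2, W4}.
  Farthest demand point is S-γ at distance 28 (to W2); all others are ≤ 28.
With {W4, W6} the worst case is 28.
With {W1, W2} the worst case is 29.
No size-2 selection achieves below 28.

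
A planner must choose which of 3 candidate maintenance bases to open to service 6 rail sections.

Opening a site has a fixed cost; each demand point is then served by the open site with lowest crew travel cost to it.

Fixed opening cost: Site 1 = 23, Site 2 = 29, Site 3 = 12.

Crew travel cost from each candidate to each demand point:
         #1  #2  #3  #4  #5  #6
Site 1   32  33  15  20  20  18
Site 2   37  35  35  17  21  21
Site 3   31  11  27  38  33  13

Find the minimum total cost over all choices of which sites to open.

Open {Site 1, Site 3}: assign each demand point to its cheapest open site.
  #1→Site 3 31, #2→Site 3 11, #3→Site 1 15, #4→Site 1 20, #5→Site 1 20, #6→Site 3 13
  crew travel cost 110, fixed 35 → total 145.
Compare {Site 1}: crew travel cost 138 + fixed 23 = 161.
Compare {Site 2, Site 3}: crew travel cost 120 + fixed 41 = 161.
Compare {Site 3}: crew travel cost 153 + fixed 12 = 165.
All other subsets cost ≥ 161. Minimum total cost: 145.

145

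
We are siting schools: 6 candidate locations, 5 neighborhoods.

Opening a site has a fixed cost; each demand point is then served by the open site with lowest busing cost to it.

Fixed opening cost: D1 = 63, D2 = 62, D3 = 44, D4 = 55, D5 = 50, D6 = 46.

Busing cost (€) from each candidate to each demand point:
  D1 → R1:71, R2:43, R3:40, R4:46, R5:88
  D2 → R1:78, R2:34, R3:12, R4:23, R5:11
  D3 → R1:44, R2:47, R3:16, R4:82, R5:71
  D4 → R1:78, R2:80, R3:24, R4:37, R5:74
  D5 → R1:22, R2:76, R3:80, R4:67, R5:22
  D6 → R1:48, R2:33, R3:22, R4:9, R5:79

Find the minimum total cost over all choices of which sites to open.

Open {D5, D6}: assign each demand point to its cheapest open site.
  R1→D5 22, R2→D6 33, R3→D6 22, R4→D6 9, R5→D5 22
  busing cost 108, fixed 96 → total 204.
Compare {D2, D5}: busing cost 102 + fixed 112 = 214.
Compare {D2}: busing cost 158 + fixed 62 = 220.
Compare {D2, D6}: busing cost 113 + fixed 108 = 221.
All other subsets cost ≥ 214. Minimum total cost: 204.

204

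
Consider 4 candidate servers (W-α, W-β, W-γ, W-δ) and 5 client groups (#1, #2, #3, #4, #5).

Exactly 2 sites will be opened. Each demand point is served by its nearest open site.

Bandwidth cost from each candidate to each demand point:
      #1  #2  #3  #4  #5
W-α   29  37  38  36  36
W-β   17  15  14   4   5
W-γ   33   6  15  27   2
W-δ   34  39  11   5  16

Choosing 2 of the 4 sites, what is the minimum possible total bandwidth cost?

43

Open {W-β, W-γ}.
  #1→W-β 17, #2→W-γ 6, #3→W-β 14, #4→W-β 4, #5→W-γ 2  ⇒ total 43.
Compare {W-β, W-δ}: total 52.
Compare {W-α, W-β}: total 55.
No size-2 selection does better; minimum is 43.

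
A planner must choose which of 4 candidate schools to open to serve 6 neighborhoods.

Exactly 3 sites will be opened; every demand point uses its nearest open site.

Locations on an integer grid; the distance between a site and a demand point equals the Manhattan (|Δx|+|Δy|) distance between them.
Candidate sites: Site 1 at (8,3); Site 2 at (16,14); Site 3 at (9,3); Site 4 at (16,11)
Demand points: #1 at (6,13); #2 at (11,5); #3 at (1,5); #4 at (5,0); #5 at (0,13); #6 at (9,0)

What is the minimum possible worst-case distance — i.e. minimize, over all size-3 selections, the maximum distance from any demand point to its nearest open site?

Open {Site 1, Site 2, Site 3}.
  Farthest demand point is #5 at distance 17 (to Site 2); all others are ≤ 17.
With {Site 1, Site 2, Site 4} the worst case is 17.
With {Site 2, Site 3, Site 4} the worst case is 17.
No size-3 selection achieves below 17.

17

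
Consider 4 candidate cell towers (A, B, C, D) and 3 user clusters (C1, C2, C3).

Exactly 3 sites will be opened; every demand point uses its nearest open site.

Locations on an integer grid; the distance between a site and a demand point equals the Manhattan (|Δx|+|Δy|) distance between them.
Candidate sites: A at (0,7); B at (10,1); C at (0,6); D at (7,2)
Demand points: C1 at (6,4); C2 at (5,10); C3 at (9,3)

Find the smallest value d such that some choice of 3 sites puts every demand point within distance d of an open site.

Open {A, B, C}.
  Farthest demand point is C2 at distance 8 (to A); all others are ≤ 8.
With {A, B, D} the worst case is 8.
With {A, C, D} the worst case is 8.
No size-3 selection achieves below 8.

8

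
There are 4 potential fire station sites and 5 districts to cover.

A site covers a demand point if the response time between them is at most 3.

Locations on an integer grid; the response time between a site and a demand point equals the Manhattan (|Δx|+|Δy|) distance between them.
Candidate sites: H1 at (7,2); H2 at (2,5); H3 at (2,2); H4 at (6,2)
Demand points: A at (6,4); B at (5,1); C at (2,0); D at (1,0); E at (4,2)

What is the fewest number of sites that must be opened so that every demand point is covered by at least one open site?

2

Coverage sets (demand points within 3 of each site):
  H1: {A, B, E}
  H2: {}
  H3: {C, D, E}
  H4: {A, B, E}
No single site covers all 5 demand points.
But {H1, H3} covers everything, so the minimum is 2.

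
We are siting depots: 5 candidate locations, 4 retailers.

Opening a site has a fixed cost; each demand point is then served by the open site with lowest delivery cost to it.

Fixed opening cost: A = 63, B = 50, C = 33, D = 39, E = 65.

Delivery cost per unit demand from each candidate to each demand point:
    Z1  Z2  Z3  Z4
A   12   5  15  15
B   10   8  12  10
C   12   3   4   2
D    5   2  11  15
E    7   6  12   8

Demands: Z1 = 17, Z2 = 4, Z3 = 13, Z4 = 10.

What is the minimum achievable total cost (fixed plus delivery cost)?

Open {C, D}: assign each demand point to its cheapest open site.
  Z1→D 17×5=85, Z2→D 4×2=8, Z3→C 13×4=52, Z4→C 10×2=20
  delivery cost 165, fixed 72 → total 237.
Compare {B, C, D}: delivery cost 165 + fixed 122 = 287.
Compare {A, C, D}: delivery cost 165 + fixed 135 = 300.
Compare {C, E}: delivery cost 203 + fixed 98 = 301.
All other subsets cost ≥ 287. Minimum total cost: 237.

237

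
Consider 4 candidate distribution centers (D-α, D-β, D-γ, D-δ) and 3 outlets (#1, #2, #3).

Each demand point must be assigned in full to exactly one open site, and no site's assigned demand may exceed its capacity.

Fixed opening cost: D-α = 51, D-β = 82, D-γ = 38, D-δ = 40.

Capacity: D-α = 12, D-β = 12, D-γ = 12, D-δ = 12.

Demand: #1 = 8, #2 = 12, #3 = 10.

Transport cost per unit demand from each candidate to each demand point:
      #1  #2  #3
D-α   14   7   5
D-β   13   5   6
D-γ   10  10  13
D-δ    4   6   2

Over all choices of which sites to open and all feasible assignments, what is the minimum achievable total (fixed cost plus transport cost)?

313

Open {D-α, D-γ, D-δ}; cheapest assignment that respects the capacities:
  D-α (cap 12, load 12): #2 — cost 12×7 = 84
  D-γ (cap 12, load 8): #1 — cost 8×10 = 80
  D-δ (cap 12, load 10): #3 — cost 10×2 = 20
  Shipping 184, fixed 129 → total 313.
  Any other capacity-feasible assignment to {D-α, D-γ, D-δ} ships for at least 184.
Compare {D-α, D-β, D-δ}: its best feasible assignment gives total 315.
Compare {D-β, D-γ, D-δ}: its best feasible assignment gives total 320.
Every other set of open sites that can feasibly serve all demand totals ≥ 315 even under its best assignment. Minimum: 313.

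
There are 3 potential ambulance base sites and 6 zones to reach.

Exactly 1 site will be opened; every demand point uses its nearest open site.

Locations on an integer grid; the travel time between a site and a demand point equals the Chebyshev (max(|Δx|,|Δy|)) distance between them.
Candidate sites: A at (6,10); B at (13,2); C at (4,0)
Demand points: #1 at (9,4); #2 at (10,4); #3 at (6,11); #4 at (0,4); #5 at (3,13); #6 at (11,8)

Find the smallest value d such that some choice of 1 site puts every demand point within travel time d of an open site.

Open {A}.
  Farthest demand point is #1 at travel time 6 (to A); all others are ≤ 6.
With {B} the worst case is 13.
With {C} the worst case is 13.
No size-1 selection achieves below 6.

6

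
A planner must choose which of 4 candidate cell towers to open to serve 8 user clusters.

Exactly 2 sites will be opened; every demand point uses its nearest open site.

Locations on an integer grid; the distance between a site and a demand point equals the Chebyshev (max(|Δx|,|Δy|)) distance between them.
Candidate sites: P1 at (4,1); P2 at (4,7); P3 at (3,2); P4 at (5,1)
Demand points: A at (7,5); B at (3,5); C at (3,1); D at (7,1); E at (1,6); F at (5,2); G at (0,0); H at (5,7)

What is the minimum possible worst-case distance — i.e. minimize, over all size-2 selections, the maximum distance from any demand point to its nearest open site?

4

Open {P1, P2}.
  Farthest demand point is G at distance 4 (to P1); all others are ≤ 4.
With {P2, P3} the worst case is 4.
With {P1, P3} the worst case is 5.
No size-2 selection achieves below 4.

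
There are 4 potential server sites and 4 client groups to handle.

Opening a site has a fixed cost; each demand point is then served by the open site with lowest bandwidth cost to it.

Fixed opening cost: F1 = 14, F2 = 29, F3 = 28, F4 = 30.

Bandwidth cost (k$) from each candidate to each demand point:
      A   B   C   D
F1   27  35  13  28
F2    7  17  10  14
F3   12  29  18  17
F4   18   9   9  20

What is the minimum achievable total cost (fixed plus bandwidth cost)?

77

Open {F2}: assign each demand point to its cheapest open site.
  A→F2 7, B→F2 17, C→F2 10, D→F2 14
  bandwidth cost 48, fixed 29 → total 77.
Compare {F4}: bandwidth cost 56 + fixed 30 = 86.
Compare {F1, F2}: bandwidth cost 48 + fixed 43 = 91.
Compare {F2, F4}: bandwidth cost 39 + fixed 59 = 98.
All other subsets cost ≥ 86. Minimum total cost: 77.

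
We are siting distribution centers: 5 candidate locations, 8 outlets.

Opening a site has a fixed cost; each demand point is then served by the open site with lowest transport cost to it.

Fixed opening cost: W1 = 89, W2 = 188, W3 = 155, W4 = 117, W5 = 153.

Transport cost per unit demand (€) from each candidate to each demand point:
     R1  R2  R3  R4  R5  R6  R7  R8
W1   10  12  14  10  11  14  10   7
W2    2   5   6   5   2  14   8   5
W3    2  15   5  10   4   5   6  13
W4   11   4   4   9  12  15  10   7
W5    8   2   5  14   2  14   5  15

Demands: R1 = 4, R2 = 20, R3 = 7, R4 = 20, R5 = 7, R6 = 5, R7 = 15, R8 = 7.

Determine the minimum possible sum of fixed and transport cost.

Open {W2}: assign each demand point to its cheapest open site.
  R1→W2 4×2=8, R2→W2 20×5=100, R3→W2 7×6=42, R4→W2 20×5=100, R5→W2 7×2=14, R6→W2 5×14=70, R7→W2 15×8=120, R8→W2 7×5=35
  transport cost 489, fixed 188 → total 677.
Compare {W2, W5}: transport cost 377 + fixed 341 = 718.
Compare {W2, W3}: transport cost 407 + fixed 343 = 750.
Compare {W1, W5}: transport cost 515 + fixed 242 = 757.
All other subsets cost ≥ 718. Minimum total cost: 677.

677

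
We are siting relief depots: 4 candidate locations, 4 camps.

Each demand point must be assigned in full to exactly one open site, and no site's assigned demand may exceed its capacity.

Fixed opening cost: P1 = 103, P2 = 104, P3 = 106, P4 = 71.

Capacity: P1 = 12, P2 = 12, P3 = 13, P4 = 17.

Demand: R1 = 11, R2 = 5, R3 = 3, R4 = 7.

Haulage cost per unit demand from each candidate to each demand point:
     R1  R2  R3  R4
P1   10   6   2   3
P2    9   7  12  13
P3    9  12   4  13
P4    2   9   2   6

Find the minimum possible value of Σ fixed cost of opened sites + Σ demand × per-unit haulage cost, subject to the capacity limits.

Open {P1, P4}; cheapest assignment that respects the capacities:
  P1 (cap 12, load 12): R2, R4 — cost 5×6 + 7×3 = 51
  P4 (cap 17, load 14): R1, R3 — cost 11×2 + 3×2 = 28
  Shipping 79, fixed 174 → total 253.
  Any other capacity-feasible assignment to {P1, P4} ships for at least 79.
Compare {P2, P4}: its best feasible assignment gives total 329.
Compare {P3, P4}: its best feasible assignment gives total 347.
Every other set of open sites that can feasibly serve all demand totals ≥ 329 even under its best assignment. Minimum: 253.

253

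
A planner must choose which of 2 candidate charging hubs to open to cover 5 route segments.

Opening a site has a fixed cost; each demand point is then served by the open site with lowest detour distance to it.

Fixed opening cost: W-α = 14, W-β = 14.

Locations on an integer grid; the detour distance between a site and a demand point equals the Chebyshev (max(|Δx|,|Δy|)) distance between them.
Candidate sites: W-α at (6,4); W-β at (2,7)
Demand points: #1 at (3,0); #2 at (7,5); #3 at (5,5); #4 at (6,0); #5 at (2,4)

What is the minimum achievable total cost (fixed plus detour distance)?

Open {W-α}: assign each demand point to its cheapest open site.
  #1→W-α 4, #2→W-α 1, #3→W-α 1, #4→W-α 4, #5→W-α 4
  detour distance 14, fixed 14 → total 28.
Compare {W-β}: detour distance 25 + fixed 14 = 39.
Compare {W-α, W-β}: detour distance 13 + fixed 28 = 41.

28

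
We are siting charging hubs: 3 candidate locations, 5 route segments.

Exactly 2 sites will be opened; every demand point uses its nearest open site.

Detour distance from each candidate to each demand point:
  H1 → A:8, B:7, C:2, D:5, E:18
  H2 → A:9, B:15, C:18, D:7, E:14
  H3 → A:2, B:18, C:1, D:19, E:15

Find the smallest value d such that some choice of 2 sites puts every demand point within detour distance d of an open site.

14

Open {H1, H2}.
  Farthest demand point is E at detour distance 14 (to H2); all others are ≤ 14.
With {H1, H3} the worst case is 15.
With {H2, H3} the worst case is 15.
No size-2 selection achieves below 14.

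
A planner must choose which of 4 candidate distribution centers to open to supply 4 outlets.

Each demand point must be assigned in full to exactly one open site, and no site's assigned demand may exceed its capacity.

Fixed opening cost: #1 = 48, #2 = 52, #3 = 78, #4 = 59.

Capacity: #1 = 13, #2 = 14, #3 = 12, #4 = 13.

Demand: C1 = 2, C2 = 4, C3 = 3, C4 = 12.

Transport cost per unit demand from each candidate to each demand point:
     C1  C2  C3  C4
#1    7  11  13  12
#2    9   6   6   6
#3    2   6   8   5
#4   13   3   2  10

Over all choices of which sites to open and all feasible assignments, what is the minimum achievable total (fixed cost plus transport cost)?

219

Open {#2, #4}; cheapest assignment that respects the capacities:
  #2 (cap 14, load 14): C1, C4 — cost 2×9 + 12×6 = 90
  #4 (cap 13, load 7): C2, C3 — cost 4×3 + 3×2 = 18
  Shipping 108, fixed 111 → total 219.
  Any other capacity-feasible assignment to {#2, #4} ships for at least 108.
Compare {#3, #4}: its best feasible assignment gives total 241.
Compare {#2, #3}: its best feasible assignment gives total 250.
Every other set of open sites that can feasibly serve all demand totals ≥ 241 even under its best assignment. Minimum: 219.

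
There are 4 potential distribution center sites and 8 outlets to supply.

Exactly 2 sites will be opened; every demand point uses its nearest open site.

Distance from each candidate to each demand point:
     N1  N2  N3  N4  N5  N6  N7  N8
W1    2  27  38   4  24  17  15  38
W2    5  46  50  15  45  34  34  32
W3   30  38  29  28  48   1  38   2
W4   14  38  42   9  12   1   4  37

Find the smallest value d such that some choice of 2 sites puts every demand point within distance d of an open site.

Open {W1, W3}.
  Farthest demand point is N3 at distance 29 (to W3); all others are ≤ 29.
With {W1, W2} the worst case is 38.
With {W1, W4} the worst case is 38.
No size-2 selection achieves below 29.

29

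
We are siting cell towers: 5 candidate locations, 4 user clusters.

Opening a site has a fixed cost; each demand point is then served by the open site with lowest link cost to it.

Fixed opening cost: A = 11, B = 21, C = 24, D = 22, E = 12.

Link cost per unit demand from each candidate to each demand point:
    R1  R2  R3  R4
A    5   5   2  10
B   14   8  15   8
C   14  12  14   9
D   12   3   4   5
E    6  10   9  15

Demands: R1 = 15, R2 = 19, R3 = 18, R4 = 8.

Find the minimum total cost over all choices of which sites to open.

241

Open {A, D}: assign each demand point to its cheapest open site.
  R1→A 15×5=75, R2→D 19×3=57, R3→A 18×2=36, R4→D 8×5=40
  link cost 208, fixed 33 → total 241.
Compare {A, D, E}: link cost 208 + fixed 45 = 253.
Compare {A, B, D}: link cost 208 + fixed 54 = 262.
Compare {A, C, D}: link cost 208 + fixed 57 = 265.
All other subsets cost ≥ 253. Minimum total cost: 241.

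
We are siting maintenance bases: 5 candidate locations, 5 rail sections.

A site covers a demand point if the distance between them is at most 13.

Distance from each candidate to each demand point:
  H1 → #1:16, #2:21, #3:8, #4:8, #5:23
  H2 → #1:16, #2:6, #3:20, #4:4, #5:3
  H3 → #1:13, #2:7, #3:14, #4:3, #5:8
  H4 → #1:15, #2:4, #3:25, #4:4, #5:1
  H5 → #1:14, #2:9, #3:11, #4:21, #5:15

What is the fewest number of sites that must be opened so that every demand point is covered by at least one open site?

2

Coverage sets (demand points within 13 of each site):
  H1: {#3, #4}
  H2: {#2, #4, #5}
  H3: {#1, #2, #4, #5}
  H4: {#2, #4, #5}
  H5: {#2, #3}
No single site covers all 5 demand points.
But {H1, H3} covers everything, so the minimum is 2.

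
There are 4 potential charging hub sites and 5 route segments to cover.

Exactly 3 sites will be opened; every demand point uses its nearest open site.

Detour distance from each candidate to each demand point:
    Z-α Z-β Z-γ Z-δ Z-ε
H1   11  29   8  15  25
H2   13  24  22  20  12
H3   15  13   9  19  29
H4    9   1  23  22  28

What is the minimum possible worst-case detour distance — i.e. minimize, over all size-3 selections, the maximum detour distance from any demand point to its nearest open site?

Open {H1, H2, H3}.
  Farthest demand point is Z-δ at detour distance 15 (to H1); all others are ≤ 15.
With {H1, H2, H4} the worst case is 15.
With {H2, H3, H4} the worst case is 19.
No size-3 selection achieves below 15.

15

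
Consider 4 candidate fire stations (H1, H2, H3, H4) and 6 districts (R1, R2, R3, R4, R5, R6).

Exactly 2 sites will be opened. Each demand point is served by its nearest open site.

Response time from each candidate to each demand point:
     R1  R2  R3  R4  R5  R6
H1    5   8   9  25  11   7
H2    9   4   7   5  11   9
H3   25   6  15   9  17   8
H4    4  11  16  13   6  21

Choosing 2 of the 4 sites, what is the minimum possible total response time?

35

Open {H2, H4}.
  R1→H4 4, R2→H2 4, R3→H2 7, R4→H2 5, R5→H4 6, R6→H2 9  ⇒ total 35.
Compare {H1, H2}: total 39.
Compare {H2, H3}: total 44.
No size-2 selection does better; minimum is 35.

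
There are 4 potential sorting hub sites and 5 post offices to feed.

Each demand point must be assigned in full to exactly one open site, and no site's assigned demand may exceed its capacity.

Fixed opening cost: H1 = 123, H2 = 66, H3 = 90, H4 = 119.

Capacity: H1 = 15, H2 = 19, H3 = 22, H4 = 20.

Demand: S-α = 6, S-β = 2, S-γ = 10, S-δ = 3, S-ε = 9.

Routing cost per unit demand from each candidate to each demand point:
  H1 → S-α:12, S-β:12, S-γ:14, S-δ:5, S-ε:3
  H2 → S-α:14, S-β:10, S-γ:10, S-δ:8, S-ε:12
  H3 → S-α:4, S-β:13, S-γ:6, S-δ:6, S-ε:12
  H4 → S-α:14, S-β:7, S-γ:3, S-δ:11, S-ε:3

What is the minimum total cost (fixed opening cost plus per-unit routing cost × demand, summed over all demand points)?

334

Open {H3, H4}; cheapest assignment that respects the capacities:
  H3 (cap 22, load 11): S-α, S-β, S-δ — cost 6×4 + 2×13 + 3×6 = 68
  H4 (cap 20, load 19): S-γ, S-ε — cost 10×3 + 9×3 = 57
  Shipping 125, fixed 209 → total 334.
  Any other capacity-feasible assignment to {H3, H4} ships for at least 125.
Compare {H1, H3}: its best feasible assignment gives total 363.
Compare {H2, H4}: its best feasible assignment gives total 370.
Every other set of open sites that can feasibly serve all demand totals ≥ 363 even under its best assignment. Minimum: 334.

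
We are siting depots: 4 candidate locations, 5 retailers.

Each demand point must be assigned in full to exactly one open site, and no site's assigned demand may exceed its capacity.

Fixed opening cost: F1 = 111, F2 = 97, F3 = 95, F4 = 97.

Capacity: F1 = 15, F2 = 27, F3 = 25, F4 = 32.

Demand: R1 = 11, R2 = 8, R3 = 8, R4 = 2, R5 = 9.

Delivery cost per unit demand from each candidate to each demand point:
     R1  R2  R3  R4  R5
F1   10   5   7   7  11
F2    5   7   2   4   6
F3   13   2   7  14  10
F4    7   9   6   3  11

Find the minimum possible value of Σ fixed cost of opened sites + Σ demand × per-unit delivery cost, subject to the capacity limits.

377

Open {F2, F3}; cheapest assignment that respects the capacities:
  F2 (cap 27, load 21): R1, R3, R4 — cost 11×5 + 8×2 + 2×4 = 79
  F3 (cap 25, load 17): R2, R5 — cost 8×2 + 9×10 = 106
  Shipping 185, fixed 192 → total 377.
  Any other capacity-feasible assignment to {F2, F3} ships for at least 185.
Compare {F2, F4}: its best feasible assignment gives total 403.
Compare {F3, F4}: its best feasible assignment gives total 429.
Every other set of open sites that can feasibly serve all demand totals ≥ 403 even under its best assignment. Minimum: 377.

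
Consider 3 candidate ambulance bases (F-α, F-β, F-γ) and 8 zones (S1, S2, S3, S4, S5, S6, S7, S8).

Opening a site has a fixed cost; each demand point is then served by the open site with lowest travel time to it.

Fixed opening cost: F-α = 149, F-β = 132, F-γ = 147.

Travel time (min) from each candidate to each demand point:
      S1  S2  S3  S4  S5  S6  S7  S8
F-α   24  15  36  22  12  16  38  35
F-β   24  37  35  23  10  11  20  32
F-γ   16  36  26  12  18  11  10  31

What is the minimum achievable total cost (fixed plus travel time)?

Open {F-γ}: assign each demand point to its cheapest open site.
  S1→F-γ 16, S2→F-γ 36, S3→F-γ 26, S4→F-γ 12, S5→F-γ 18, S6→F-γ 11, S7→F-γ 10, S8→F-γ 31
  travel time 160, fixed 147 → total 307.
Compare {F-β}: travel time 192 + fixed 132 = 324.
Compare {F-α}: travel time 198 + fixed 149 = 347.
Compare {F-α, F-γ}: travel time 133 + fixed 296 = 429.
All other subsets cost ≥ 324. Minimum total cost: 307.

307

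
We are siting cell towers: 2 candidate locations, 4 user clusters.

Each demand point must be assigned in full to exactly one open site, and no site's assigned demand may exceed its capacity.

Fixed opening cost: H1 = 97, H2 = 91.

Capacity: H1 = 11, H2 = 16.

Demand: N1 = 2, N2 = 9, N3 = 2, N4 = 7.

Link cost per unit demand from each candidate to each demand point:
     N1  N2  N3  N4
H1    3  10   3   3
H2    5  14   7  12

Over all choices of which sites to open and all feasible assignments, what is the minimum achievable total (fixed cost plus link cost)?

Open {H1, H2}; cheapest assignment that respects the capacities:
  H1 (cap 11, load 11): N1, N3, N4 — cost 2×3 + 2×3 + 7×3 = 33
  H2 (cap 16, load 9): N2 — cost 9×14 = 126
  Shipping 159, fixed 188 → total 347.
  Any other capacity-feasible assignment to {H1, H2} ships for at least 159.
Total demand is 20 and no other set of sites has combined capacity ≥ 20, so {H1, H2} is the only feasible choice of open sites. Minimum: 347.

347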